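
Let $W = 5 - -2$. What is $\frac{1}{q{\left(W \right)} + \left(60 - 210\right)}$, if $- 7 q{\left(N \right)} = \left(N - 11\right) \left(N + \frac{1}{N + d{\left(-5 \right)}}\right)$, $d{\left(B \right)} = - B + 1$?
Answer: $- \frac{91}{13282} \approx -0.0068514$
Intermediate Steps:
$d{\left(B \right)} = 1 - B$
$W = 7$ ($W = 5 + 2 = 7$)
$q{\left(N \right)} = - \frac{\left(-11 + N\right) \left(N + \frac{1}{6 + N}\right)}{7}$ ($q{\left(N \right)} = - \frac{\left(N - 11\right) \left(N + \frac{1}{N + \left(1 - -5\right)}\right)}{7} = - \frac{\left(-11 + N\right) \left(N + \frac{1}{N + \left(1 + 5\right)}\right)}{7} = - \frac{\left(-11 + N\right) \left(N + \frac{1}{N + 6}\right)}{7} = - \frac{\left(-11 + N\right) \left(N + \frac{1}{6 + N}\right)}{7}$)
$\frac{1}{q{\left(W \right)} + \left(60 - 210\right)} = \frac{1}{\frac{11 - 7^{3} + 5 \cdot 7^{2} + 65 \cdot 7}{7 \left(6 + 7\right)} + \left(60 - 210\right)} = \frac{1}{\frac{11 - 343 + 5 \cdot 49 + 455}{7 \cdot 13} + \left(60 - 210\right)} = \frac{1}{\frac{1}{7} \cdot \frac{1}{13} \left(11 - 343 + 245 + 455\right) - 150} = \frac{1}{\frac{1}{7} \cdot \frac{1}{13} \cdot 368 - 150} = \frac{1}{\frac{368}{91} - 150} = \frac{1}{- \frac{13282}{91}} = - \frac{91}{13282}$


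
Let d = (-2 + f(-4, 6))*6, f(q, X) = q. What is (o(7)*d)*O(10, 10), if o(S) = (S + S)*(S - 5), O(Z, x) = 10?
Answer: -10080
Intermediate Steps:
o(S) = 2*S*(-5 + S) (o(S) = (2*S)*(-5 + S) = 2*S*(-5 + S))
d = -36 (d = (-2 - 4)*6 = -6*6 = -36)
(o(7)*d)*O(10, 10) = ((2*7*(-5 + 7))*(-36))*10 = ((2*7*2)*(-36))*10 = (28*(-36))*10 = -1008*10 = -10080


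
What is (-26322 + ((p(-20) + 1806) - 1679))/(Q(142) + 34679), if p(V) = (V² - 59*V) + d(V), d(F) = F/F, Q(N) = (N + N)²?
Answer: -24614/115335 ≈ -0.21341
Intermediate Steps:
Q(N) = 4*N² (Q(N) = (2*N)² = 4*N²)
d(F) = 1
p(V) = 1 + V² - 59*V (p(V) = (V² - 59*V) + 1 = 1 + V² - 59*V)
(-26322 + ((p(-20) + 1806) - 1679))/(Q(142) + 34679) = (-26322 + (((1 + (-20)² - 59*(-20)) + 1806) - 1679))/(4*142² + 34679) = (-26322 + (((1 + 400 + 1180) + 1806) - 1679))/(4*20164 + 34679) = (-26322 + ((1581 + 1806) - 1679))/(80656 + 34679) = (-26322 + (3387 - 1679))/115335 = (-26322 + 1708)*(1/115335) = -24614*1/115335 = -24614/115335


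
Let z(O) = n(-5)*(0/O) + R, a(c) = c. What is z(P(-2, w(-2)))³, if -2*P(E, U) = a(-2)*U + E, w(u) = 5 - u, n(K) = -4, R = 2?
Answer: 8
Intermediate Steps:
P(E, U) = U - E/2 (P(E, U) = -(-2*U + E)/2 = -(E - 2*U)/2 = U - E/2)
z(O) = 2 (z(O) = -0/O + 2 = -4*0 + 2 = 0 + 2 = 2)
z(P(-2, w(-2)))³ = 2³ = 8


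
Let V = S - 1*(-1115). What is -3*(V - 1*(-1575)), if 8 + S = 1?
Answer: -8049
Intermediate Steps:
S = -7 (S = -8 + 1 = -7)
V = 1108 (V = -7 - 1*(-1115) = -7 + 1115 = 1108)
-3*(V - 1*(-1575)) = -3*(1108 - 1*(-1575)) = -3*(1108 + 1575) = -3*2683 = -8049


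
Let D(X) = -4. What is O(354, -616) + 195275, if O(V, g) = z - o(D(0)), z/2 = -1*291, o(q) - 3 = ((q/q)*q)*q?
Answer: 194674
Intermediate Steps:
o(q) = 3 + q² (o(q) = 3 + ((q/q)*q)*q = 3 + (1*q)*q = 3 + q*q = 3 + q²)
z = -582 (z = 2*(-1*291) = 2*(-291) = -582)
O(V, g) = -601 (O(V, g) = -582 - (3 + (-4)²) = -582 - (3 + 16) = -582 - 1*19 = -582 - 19 = -601)
O(354, -616) + 195275 = -601 + 195275 = 194674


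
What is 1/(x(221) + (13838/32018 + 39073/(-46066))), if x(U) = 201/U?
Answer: 162981001274/80431219731 ≈ 2.0263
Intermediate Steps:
1/(x(221) + (13838/32018 + 39073/(-46066))) = 1/(201/221 + (13838/32018 + 39073/(-46066))) = 1/(201*(1/221) + (13838*(1/32018) + 39073*(-1/46066))) = 1/(201/221 + (6919/16009 - 39073/46066)) = 1/(201/221 - 306789003/737470594) = 1/(80431219731/162981001274) = 162981001274/80431219731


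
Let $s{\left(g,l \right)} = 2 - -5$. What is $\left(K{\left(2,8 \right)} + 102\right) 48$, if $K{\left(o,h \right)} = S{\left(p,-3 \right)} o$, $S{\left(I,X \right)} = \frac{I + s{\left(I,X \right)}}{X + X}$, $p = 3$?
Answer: $4736$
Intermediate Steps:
$s{\left(g,l \right)} = 7$ ($s{\left(g,l \right)} = 2 + 5 = 7$)
$S{\left(I,X \right)} = \frac{7 + I}{2 X}$ ($S{\left(I,X \right)} = \frac{I + 7}{X + X} = \frac{7 + I}{2 X}$)
$K{\left(o,h \right)} = - \frac{5 o}{3}$ ($K{\left(o,h \right)} = \frac{7 + 3}{2 \left(-3\right)} o = \frac{1}{2} \left(- \frac{1}{3}\right) 10 o = - \frac{5 o}{3}$)
$\left(K{\left(2,8 \right)} + 102\right) 48 = \left(\left(- \frac{5}{3}\right) 2 + 102\right) 48 = \left(- \frac{10}{3} + 102\right) 48 = \frac{296}{3} \cdot 48 = 4736$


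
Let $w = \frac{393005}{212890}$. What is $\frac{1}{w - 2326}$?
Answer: $- \frac{42578}{98957827} \approx -0.00043026$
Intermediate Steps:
$w = \frac{78601}{42578}$ ($w = 393005 \cdot \frac{1}{212890} = \frac{78601}{42578} \approx 1.846$)
$\frac{1}{w - 2326} = \frac{1}{\frac{78601}{42578} - 2326} = \frac{1}{- \frac{98957827}{42578}} = - \frac{42578}{98957827}$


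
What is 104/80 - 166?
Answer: -1647/10 ≈ -164.70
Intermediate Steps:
104/80 - 166 = 104*(1/80) - 166 = 13/10 - 166 = -1647/10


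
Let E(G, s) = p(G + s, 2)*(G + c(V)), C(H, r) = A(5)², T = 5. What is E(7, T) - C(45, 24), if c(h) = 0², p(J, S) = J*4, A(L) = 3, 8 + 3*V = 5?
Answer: 327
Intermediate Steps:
V = -1 (V = -8/3 + (⅓)*5 = -8/3 + 5/3 = -1)
C(H, r) = 9 (C(H, r) = 3² = 9)
p(J, S) = 4*J
c(h) = 0
E(G, s) = G*(4*G + 4*s) (E(G, s) = (4*(G + s))*(G + 0) = (4*G + 4*s)*G = G*(4*G + 4*s))
E(7, T) - C(45, 24) = 4*7*(7 + 5) - 1*9 = 4*7*12 - 9 = 336 - 9 = 327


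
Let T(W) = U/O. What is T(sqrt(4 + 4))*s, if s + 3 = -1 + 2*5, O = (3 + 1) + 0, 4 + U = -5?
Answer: -27/2 ≈ -13.500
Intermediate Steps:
U = -9 (U = -4 - 5 = -9)
O = 4 (O = 4 + 0 = 4)
T(W) = -9/4
s = 6 (s = -3 + (-1 + 2*5) = -3 + (-1 + 10) = -3 + 9 = 6)
T(sqrt(4 + 4))*s = -9/4*6 = -27/2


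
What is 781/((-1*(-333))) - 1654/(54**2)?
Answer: 95923/53946 ≈ 1.7781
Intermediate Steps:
781/((-1*(-333))) - 1654/(54**2) = 781/333 - 1654/2916 = 781*(1/333) - 1654*1/2916 = 781/333 - 827/1458 = 95923/53946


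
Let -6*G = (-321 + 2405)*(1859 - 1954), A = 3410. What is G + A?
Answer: 109220/3 ≈ 36407.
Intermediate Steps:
G = 98990/3 (G = -(-321 + 2405)*(1859 - 1954)/6 = -1042*(-95)/3 = -⅙*(-197980) = 98990/3 ≈ 32997.)
G + A = 98990/3 + 3410 = 109220/3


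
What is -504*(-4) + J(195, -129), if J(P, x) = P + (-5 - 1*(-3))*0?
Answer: 2211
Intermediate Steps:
J(P, x) = P (J(P, x) = P + (-5 + 3)*0 = P - 2*0 = P + 0 = P)
-504*(-4) + J(195, -129) = -504*(-4) + 195 = 2016 + 195 = 2211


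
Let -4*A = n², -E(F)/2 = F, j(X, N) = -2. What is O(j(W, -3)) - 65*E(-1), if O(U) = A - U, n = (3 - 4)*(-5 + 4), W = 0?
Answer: -513/4 ≈ -128.25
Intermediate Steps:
n = 1 (n = -1*(-1) = 1)
E(F) = -2*F
A = -¼ (A = -¼*1² = -¼*1 = -¼ ≈ -0.25000)
O(U) = -¼ - U
O(j(W, -3)) - 65*E(-1) = (-¼ - 1*(-2)) - 65*(-2*(-1)) = (-¼ + 2) - 65*2 = 7/4 - 13*10 = 7/4 - 130 = -513/4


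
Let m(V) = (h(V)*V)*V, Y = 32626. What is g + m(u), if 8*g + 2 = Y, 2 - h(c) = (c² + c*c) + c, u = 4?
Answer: 3534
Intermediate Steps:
h(c) = 2 - c - 2*c² (h(c) = 2 - ((c² + c*c) + c) = 2 - ((c² + c²) + c) = 2 - (2*c² + c) = 2 - (c + 2*c²) = 2 + (-c - 2*c²) = 2 - c - 2*c²)
m(V) = V²*(2 - V - 2*V²) (m(V) = ((2 - V - 2*V²)*V)*V = (V*(2 - V - 2*V²))*V = V²*(2 - V - 2*V²))
g = 4078 (g = -¼ + (⅛)*32626 = -¼ + 16313/4 = 4078)
g + m(u) = 4078 + 4²*(2 - 1*4 - 2*4²) = 4078 + 16*(2 - 4 - 2*16) = 4078 + 16*(2 - 4 - 32) = 4078 + 16*(-34) = 4078 - 544 = 3534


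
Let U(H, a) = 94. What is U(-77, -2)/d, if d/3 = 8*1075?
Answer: 47/12900 ≈ 0.0036434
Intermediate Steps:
d = 25800 (d = 3*(8*1075) = 3*8600 = 25800)
U(-77, -2)/d = 94/25800 = 94*(1/25800) = 47/12900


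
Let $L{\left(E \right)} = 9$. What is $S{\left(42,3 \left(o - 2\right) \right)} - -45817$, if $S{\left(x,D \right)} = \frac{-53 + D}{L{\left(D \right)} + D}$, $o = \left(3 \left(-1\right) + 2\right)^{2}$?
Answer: $\frac{137423}{3} \approx 45808.0$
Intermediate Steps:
$o = 1$ ($o = \left(-3 + 2\right)^{2} = \left(-1\right)^{2} = 1$)
$S{\left(x,D \right)} = \frac{-53 + D}{9 + D}$
$S{\left(42,3 \left(o - 2\right) \right)} - -45817 = \frac{-53 + 3 \left(1 - 2\right)}{9 + 3 \left(1 - 2\right)} - -45817 = \frac{-53 + 3 \left(-1\right)}{9 + 3 \left(-1\right)} + 45817 = \frac{-53 - 3}{9 - 3} + 45817 = \frac{1}{6} \left(-56\right) + 45817 = - \frac{28}{3} + 45817 = \frac{137423}{3}$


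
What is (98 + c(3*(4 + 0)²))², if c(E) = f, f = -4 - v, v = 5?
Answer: 7921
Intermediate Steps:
f = -9 (f = -4 - 1*5 = -4 - 5 = -9)
c(E) = -9
(98 + c(3*(4 + 0)²))² = (98 - 9)² = 89² = 7921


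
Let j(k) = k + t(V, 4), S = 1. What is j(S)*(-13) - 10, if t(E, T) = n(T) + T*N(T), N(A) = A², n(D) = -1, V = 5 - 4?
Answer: -842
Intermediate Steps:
V = 1
t(E, T) = -1 + T³ (t(E, T) = -1 + T*T² = -1 + T³)
j(k) = 63 + k (j(k) = k + (-1 + 4³) = k + (-1 + 64) = k + 63 = 63 + k)
j(S)*(-13) - 10 = (63 + 1)*(-13) - 10 = 64*(-13) - 10 = -832 - 10 = -842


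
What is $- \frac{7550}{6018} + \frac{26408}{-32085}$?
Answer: $- \frac{66860849}{32181255} \approx -2.0776$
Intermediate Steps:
$- \frac{7550}{6018} + \frac{26408}{-32085} = \left(-7550\right) \frac{1}{6018} + 26408 \left(- \frac{1}{32085}\right) = - \frac{3775}{3009} - \frac{26408}{32085} = - \frac{66860849}{32181255}$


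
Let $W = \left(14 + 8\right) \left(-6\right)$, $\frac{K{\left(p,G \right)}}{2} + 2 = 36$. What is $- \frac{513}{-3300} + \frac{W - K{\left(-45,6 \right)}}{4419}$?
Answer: $\frac{535649}{4860900} \approx 0.1102$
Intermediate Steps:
$K{\left(p,G \right)} = 68$ ($K{\left(p,G \right)} = -4 + 2 \cdot 36 = -4 + 72 = 68$)
$W = -132$ ($W = 22 \left(-6\right) = -132$)
$- \frac{513}{-3300} + \frac{W - K{\left(-45,6 \right)}}{4419} = - \frac{513}{-3300} + \frac{-132 - 68}{4419} = \left(-513\right) \left(- \frac{1}{3300}\right) + \left(-132 - 68\right) \frac{1}{4419} = \frac{171}{1100} - \frac{200}{4419} = \frac{535649}{4860900}$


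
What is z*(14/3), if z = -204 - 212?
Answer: -5824/3 ≈ -1941.3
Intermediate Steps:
z = -416
z*(14/3) = -5824/3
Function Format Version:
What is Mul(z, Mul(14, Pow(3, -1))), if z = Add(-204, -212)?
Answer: Rational(-5824, 3) ≈ -1941.3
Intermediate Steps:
z = -416
Mul(z, Mul(14, Pow(3, -1))) = Mul(-416, Mul(14, Pow(3, -1))) = Mul(-416, Mul(14, Rational(1, 3))) = Mul(-416, Rational(14, 3)) = Rational(-5824, 3)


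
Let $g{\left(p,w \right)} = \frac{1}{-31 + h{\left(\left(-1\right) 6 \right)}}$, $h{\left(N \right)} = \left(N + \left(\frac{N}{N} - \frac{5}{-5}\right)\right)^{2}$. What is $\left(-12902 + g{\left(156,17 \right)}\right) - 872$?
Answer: $- \frac{206611}{15} \approx -13774.0$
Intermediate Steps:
$h{\left(N \right)} = \left(2 + N\right)^{2}$ ($h{\left(N \right)} = \left(N + \left(1 - -1\right)\right)^{2} = \left(N + \left(1 + 1\right)\right)^{2} = \left(N + 2\right)^{2} = \left(2 + N\right)^{2}$)
$g{\left(p,w \right)} = - \frac{1}{15}$ ($g{\left(p,w \right)} = \frac{1}{-31 + \left(2 - 6\right)^{2}} = \frac{1}{-31 + \left(-4\right)^{2}} = \frac{1}{-31 + 16} = \frac{1}{-15} = - \frac{1}{15}$)
$\left(-12902 + g{\left(156,17 \right)}\right) - 872 = \left(-12902 - \frac{1}{15}\right) - 872 = - \frac{193531}{15} - 872 = - \frac{206611}{15}$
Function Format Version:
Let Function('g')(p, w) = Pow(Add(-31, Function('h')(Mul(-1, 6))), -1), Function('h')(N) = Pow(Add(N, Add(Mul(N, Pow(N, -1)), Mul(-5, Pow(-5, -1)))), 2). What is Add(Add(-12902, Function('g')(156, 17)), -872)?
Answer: Rational(-206611, 15) ≈ -13774.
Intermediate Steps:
Function('h')(N) = Pow(Add(2, N), 2) (Function('h')(N) = Pow(Add(N, Add(1, Mul(-5, Rational(-1, 5)))), 2) = Pow(Add(N, Add(1, 1)), 2) = Pow(Add(N, 2), 2) = Pow(Add(2, N), 2))
Function('g')(p, w) = Rational(-1, 15) (Function('g')(p, w) = Pow(Add(-31, Pow(Add(2, Mul(-1, 6)), 2)), -1) = Pow(Add(-31, Pow(Add(2, -6), 2)), -1) = Pow(Add(-31, Pow(-4, 2)), -1) = Pow(Add(-31, 16), -1) = Pow(-15, -1) = Rational(-1, 15))
Add(Add(-12902, Function('g')(156, 17)), -872) = Add(Add(-12902, Rational(-1, 15)), -872) = Add(Rational(-193531, 15), -872) = Rational(-206611, 15)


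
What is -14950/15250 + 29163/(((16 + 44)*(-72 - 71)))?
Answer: -764009/174460 ≈ -4.3793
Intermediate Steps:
-14950/15250 + 29163/(((16 + 44)*(-72 - 71))) = -14950*1/15250 + 29163/((60*(-143))) = -299/305 + 29163/(-8580) = -299/305 + 29163*(-1/8580) = -299/305 - 9721/2860 = -764009/174460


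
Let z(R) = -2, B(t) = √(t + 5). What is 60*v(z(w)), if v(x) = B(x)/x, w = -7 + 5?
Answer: -30*√3 ≈ -51.962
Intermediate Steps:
B(t) = √(5 + t)
w = -2
v(x) = √(5 + x)/x
60*v(z(w)) = 60*(√(5 - 2)/(-2)) = 60*(-√3/2) = -30*√3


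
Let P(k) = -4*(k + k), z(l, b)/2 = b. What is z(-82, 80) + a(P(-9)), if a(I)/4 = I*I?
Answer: 20896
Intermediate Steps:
z(l, b) = 2*b
P(k) = -8*k
a(I) = 4*I² (a(I) = 4*(I*I) = 4*I²)
z(-82, 80) + a(P(-9)) = 2*80 + 4*(-8*(-9))² = 160 + 4*72² = 160 + 4*5184 = 160 + 20736 = 20896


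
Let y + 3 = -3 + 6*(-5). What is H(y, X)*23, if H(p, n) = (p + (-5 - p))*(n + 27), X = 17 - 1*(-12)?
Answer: -6440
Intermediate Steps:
X = 29 (X = 17 + 12 = 29)
y = -36 (y = -3 + (-3 + 6*(-5)) = -3 + (-3 - 30) = -3 - 33 = -36)
H(p, n) = -135 - 5*n (H(p, n) = -5*(27 + n) = -135 - 5*n)
H(y, X)*23 = (-135 - 5*29)*23 = (-135 - 145)*23 = -280*23 = -6440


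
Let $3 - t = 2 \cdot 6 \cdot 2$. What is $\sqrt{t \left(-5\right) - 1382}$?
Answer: $i \sqrt{1277} \approx 35.735 i$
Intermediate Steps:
$t = -21$ ($t = 3 - 2 \cdot 6 \cdot 2 = 3 - 2 \cdot 12 = 3 - 24 = -21$)
$\sqrt{t \left(-5\right) - 1382} = \sqrt{\left(-21\right) \left(-5\right) - 1382} = \sqrt{105 - 1382} = \sqrt{-1277} = i \sqrt{1277}$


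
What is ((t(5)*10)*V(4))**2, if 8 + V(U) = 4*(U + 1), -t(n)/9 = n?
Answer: 29160000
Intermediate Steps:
t(n) = -9*n
V(U) = -4 + 4*U (V(U) = -8 + 4*(U + 1) = -8 + 4*(1 + U) = -8 + (4 + 4*U) = -4 + 4*U)
((t(5)*10)*V(4))**2 = ((-9*5*10)*(-4 + 4*4))**2 = ((-45*10)*(-4 + 16))**2 = (-450*12)**2 = (-5400)**2 = 29160000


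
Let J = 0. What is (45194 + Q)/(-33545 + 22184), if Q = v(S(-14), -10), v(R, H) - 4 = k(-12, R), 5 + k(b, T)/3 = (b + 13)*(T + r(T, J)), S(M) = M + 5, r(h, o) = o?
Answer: -15052/3787 ≈ -3.9747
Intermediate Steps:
S(M) = 5 + M
k(b, T) = -15 + 3*T*(13 + b) (k(b, T) = -15 + 3*((b + 13)*(T + 0)) = -15 + 3*((13 + b)*T) = -15 + 3*(T*(13 + b)) = -15 + 3*T*(13 + b))
v(R, H) = -11 + 3*R (v(R, H) = 4 + (-15 + 39*R + 3*R*(-12)) = 4 + (-15 + 39*R - 36*R) = 4 + (-15 + 3*R) = -11 + 3*R)
Q = -38 (Q = -11 + 3*(5 - 14) = -11 + 3*(-9) = -11 - 27 = -38)
(45194 + Q)/(-33545 + 22184) = (45194 - 38)/(-33545 + 22184) = 45156/(-11361) = 45156*(-1/11361) = -15052/3787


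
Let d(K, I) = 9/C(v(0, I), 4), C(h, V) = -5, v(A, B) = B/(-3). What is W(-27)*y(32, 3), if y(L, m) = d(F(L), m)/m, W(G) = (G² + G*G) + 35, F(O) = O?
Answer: -4479/5 ≈ -895.80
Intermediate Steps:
v(A, B) = -B/3 (v(A, B) = B*(-⅓) = -B/3)
d(K, I) = -9/5 (d(K, I) = 9/(-5) = 9*(-⅕) = -9/5)
W(G) = 35 + 2*G² (W(G) = (G² + G²) + 35 = 2*G² + 35 = 35 + 2*G²)
y(L, m) = -9/(5*m)
W(-27)*y(32, 3) = (35 + 2*(-27)²)*(-9/5/3) = (35 + 2*729)*(-9/5*⅓) = (35 + 1458)*(-⅗) = 1493*(-⅗) = -4479/5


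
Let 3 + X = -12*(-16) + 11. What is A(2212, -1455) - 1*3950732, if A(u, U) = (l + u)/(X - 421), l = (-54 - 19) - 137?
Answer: -67162598/17 ≈ -3.9507e+6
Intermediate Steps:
l = -210 (l = -73 - 137 = -210)
X = 200 (X = -3 + (-12*(-16) + 11) = -3 + (192 + 11) = -3 + 203 = 200)
A(u, U) = 210/221 - u/221 (A(u, U) = (-210 + u)/(200 - 421) = (-210 + u)/(-221) = (-210 + u)*(-1/221) = 210/221 - u/221)
A(2212, -1455) - 1*3950732 = (210/221 - 1/221*2212) - 1*3950732 = (210/221 - 2212/221) - 3950732 = -154/17 - 3950732 = -67162598/17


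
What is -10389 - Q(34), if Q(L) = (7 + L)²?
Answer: -12070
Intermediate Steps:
-10389 - Q(34) = -10389 - (7 + 34)² = -10389 - 1*41² = -10389 - 1*1681 = -10389 - 1681 = -12070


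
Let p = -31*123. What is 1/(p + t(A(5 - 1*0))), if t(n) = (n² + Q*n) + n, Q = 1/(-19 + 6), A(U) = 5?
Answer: -13/49184 ≈ -0.00026431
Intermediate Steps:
p = -3813
Q = -1/13 (Q = 1/(-13) = -1/13 ≈ -0.076923)
t(n) = n² + 12*n/13 (t(n) = (n² - n/13) + n = n² + 12*n/13)
1/(p + t(A(5 - 1*0))) = 1/(-3813 + (1/13)*5*(12 + 13*5)) = 1/(-3813 + (1/13)*5*(12 + 65)) = 1/(-3813 + (1/13)*5*77) = 1/(-3813 + 385/13) = 1/(-49184/13) = -13/49184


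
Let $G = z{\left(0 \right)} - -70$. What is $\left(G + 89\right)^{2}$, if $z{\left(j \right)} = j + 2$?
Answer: $25921$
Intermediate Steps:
$z{\left(j \right)} = 2 + j$
$G = 72$ ($G = \left(2 + 0\right) - -70 = 2 + 70 = 72$)
$\left(G + 89\right)^{2} = \left(72 + 89\right)^{2} = 161^{2} = 25921$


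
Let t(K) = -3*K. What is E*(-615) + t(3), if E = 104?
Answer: -63969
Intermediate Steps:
E*(-615) + t(3) = 104*(-615) - 3*3 = -63960 - 9 = -63969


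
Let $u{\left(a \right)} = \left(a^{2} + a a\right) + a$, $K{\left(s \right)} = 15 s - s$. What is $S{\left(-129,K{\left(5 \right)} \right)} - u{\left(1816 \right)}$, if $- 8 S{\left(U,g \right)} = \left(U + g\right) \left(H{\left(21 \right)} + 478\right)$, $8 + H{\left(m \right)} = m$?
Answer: $- \frac{52751255}{8} \approx -6.5939 \cdot 10^{6}$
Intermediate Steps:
$H{\left(m \right)} = -8 + m$
$K{\left(s \right)} = 14 s$
$S{\left(U,g \right)} = - \frac{491 U}{8} - \frac{491 g}{8}$ ($S{\left(U,g \right)} = - \frac{\left(U + g\right) \left(\left(-8 + 21\right) + 478\right)}{8} = - \frac{\left(U + g\right) \left(13 + 478\right)}{8} = - \frac{\left(U + g\right) 491}{8} = - \frac{491 U + 491 g}{8} = - \frac{491 U}{8} - \frac{491 g}{8}$)
$u{\left(a \right)} = a + 2 a^{2}$ ($u{\left(a \right)} = \left(a^{2} + a^{2}\right) + a = 2 a^{2} + a = a + 2 a^{2}$)
$S{\left(-129,K{\left(5 \right)} \right)} - u{\left(1816 \right)} = \left(\left(- \frac{491}{8}\right) \left(-129\right) - \frac{491 \cdot 14 \cdot 5}{8}\right) - 1816 \left(1 + 2 \cdot 1816\right) = \left(\frac{63339}{8} - \frac{17185}{4}\right) - 1816 \left(1 + 3632\right) = \left(\frac{63339}{8} - \frac{17185}{4}\right) - 1816 \cdot 3633 = \frac{28969}{8} - 6597528 = - \frac{52751255}{8}$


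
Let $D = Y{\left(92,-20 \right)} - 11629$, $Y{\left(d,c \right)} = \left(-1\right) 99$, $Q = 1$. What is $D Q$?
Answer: $-11728$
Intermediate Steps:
$Y{\left(d,c \right)} = -99$
$D = -11728$ ($D = -99 - 11629 = -11728$)
$D Q = \left(-11728\right) 1 = -11728$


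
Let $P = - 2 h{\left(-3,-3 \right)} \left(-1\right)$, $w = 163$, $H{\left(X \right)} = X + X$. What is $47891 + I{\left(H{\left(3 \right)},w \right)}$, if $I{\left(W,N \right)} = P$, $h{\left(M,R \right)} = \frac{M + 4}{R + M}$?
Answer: $\frac{143672}{3} \approx 47891.0$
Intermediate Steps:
$H{\left(X \right)} = 2 X$
$h{\left(M,R \right)} = \frac{4 + M}{M + R}$
$P = - \frac{1}{3}$ ($P = - 2 \frac{4 - 3}{-3 - 3} \left(-1\right) = - 2 \frac{1}{-6} \cdot 1 \left(-1\right) = - 2 \left(\left(- \frac{1}{6}\right) 1\right) \left(-1\right) = \left(-2\right) \left(- \frac{1}{6}\right) \left(-1\right) = \frac{1}{3} \left(-1\right) = - \frac{1}{3} \approx -0.33333$)
$I{\left(W,N \right)} = - \frac{1}{3}$
$47891 + I{\left(H{\left(3 \right)},w \right)} = 47891 - \frac{1}{3} = \frac{143672}{3}$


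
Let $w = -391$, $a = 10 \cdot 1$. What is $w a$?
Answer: $-3910$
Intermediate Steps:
$a = 10$
$w a = \left(-391\right) 10 = -3910$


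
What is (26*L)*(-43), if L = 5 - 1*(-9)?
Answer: -15652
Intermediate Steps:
L = 14 (L = 5 + 9 = 14)
(26*L)*(-43) = (26*14)*(-43) = 364*(-43) = -15652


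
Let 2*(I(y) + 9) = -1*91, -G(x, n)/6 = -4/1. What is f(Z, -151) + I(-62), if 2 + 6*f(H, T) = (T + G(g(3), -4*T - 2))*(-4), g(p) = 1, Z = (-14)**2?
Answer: 179/6 ≈ 29.833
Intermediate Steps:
Z = 196
G(x, n) = 24 (G(x, n) = -(-24)/1 = -(-24) = -6*(-4) = 24)
f(H, T) = -49/3 - 2*T/3 (f(H, T) = -1/3 + ((T + 24)*(-4))/6 = -1/3 + ((24 + T)*(-4))/6 = -1/3 + (-96 - 4*T)/6 = -1/3 + (-16 - 2*T/3) = -49/3 - 2*T/3)
I(y) = -109/2 (I(y) = -9 + (-1*91)/2 = -9 + (1/2)*(-91) = -9 - 91/2 = -109/2)
f(Z, -151) + I(-62) = (-49/3 - 2/3*(-151)) - 109/2 = (-49/3 + 302/3) - 109/2 = 253/3 - 109/2 = 179/6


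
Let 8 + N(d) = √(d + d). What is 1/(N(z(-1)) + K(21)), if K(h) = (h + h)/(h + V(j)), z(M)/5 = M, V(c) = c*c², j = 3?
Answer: -456/3889 - 64*I*√10/3889 ≈ -0.11725 - 0.052041*I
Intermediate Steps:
V(c) = c³
z(M) = 5*M
N(d) = -8 + √2*√d (N(d) = -8 + √(d + d) = -8 + √(2*d) = -8 + √2*√d)
K(h) = 2*h/(27 + h) (K(h) = (h + h)/(h + 3³) = (2*h)/(h + 27) = (2*h)/(27 + h) = 2*h/(27 + h))
1/(N(z(-1)) + K(21)) = 1/((-8 + √2*√(5*(-1))) + 2*21/(27 + 21)) = 1/((-8 + √2*√(-5)) + 2*21/48) = 1/((-8 + √2*(I*√5)) + 2*21*(1/48)) = 1/((-8 + I*√10) + 7/8) = 1/(-57/8 + I*√10)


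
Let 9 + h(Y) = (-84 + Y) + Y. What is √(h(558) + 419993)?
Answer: 2*√105254 ≈ 648.86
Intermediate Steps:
h(Y) = -93 + 2*Y (h(Y) = -9 + ((-84 + Y) + Y) = -9 + (-84 + 2*Y) = -93 + 2*Y)
√(h(558) + 419993) = √((-93 + 2*558) + 419993) = √((-93 + 1116) + 419993) = √(1023 + 419993) = √421016 = 2*√105254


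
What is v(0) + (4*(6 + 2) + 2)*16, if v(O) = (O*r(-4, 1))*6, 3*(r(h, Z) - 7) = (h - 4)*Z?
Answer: 544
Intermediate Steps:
r(h, Z) = 7 + Z*(-4 + h)/3 (r(h, Z) = 7 + ((h - 4)*Z)/3 = 7 + ((-4 + h)*Z)/3 = 7 + (Z*(-4 + h))/3 = 7 + Z*(-4 + h)/3)
v(O) = 26*O (v(O) = (O*(7 - 4/3*1 + (⅓)*1*(-4)))*6 = (O*(7 - 4/3 - 4/3))*6 = (O*(13/3))*6 = (13*O/3)*6 = 26*O)
v(0) + (4*(6 + 2) + 2)*16 = 26*0 + (4*(6 + 2) + 2)*16 = 0 + (4*8 + 2)*16 = 0 + (32 + 2)*16 = 0 + 34*16 = 0 + 544 = 544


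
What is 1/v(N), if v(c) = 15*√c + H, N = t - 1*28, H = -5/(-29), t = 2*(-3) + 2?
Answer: 29/1211045 - 10092*I*√2/1211045 ≈ 2.3946e-5 - 0.011785*I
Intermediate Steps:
t = -4 (t = -6 + 2 = -4)
H = 5/29 (H = -5*(-1/29) = 5/29 ≈ 0.17241)
N = -32 (N = -4 - 1*28 = -4 - 28 = -32)
v(c) = 5/29 + 15*√c (v(c) = 15*√c + 5/29 = 5/29 + 15*√c)
1/v(N) = 1/(5/29 + 15*√(-32)) = 1/(5/29 + 15*(4*I*√2)) = 1/(5/29 + 60*I*√2)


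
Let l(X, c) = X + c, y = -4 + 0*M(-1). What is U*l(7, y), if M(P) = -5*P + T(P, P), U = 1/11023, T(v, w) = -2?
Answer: 3/11023 ≈ 0.00027216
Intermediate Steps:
U = 1/11023 ≈ 9.0719e-5
M(P) = -2 - 5*P (M(P) = -5*P - 2 = -2 - 5*P)
y = -4 (y = -4 + 0*(-2 - 5*(-1)) = -4 + 0*(-2 + 5) = -4 + 0*3 = -4 + 0 = -4)
U*l(7, y) = (7 - 4)/11023 = (1/11023)*3 = 3/11023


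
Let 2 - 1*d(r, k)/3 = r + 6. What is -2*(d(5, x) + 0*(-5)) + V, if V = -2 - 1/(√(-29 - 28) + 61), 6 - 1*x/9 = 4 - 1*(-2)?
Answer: (-3171*I + 52*√57)/(√57 - 61*I) ≈ 51.984 + 0.0019984*I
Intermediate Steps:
x = 0 (x = 54 - 9*(4 - 1*(-2)) = 54 - 9*(4 + 2) = 54 - 9*6 = 54 - 54 = 0)
d(r, k) = -12 - 3*r (d(r, k) = 6 - 3*(r + 6) = 6 - 3*(6 + r) = 6 + (-18 - 3*r) = -12 - 3*r)
V = -2 - 1/(61 + I*√57) (V = -2 - 1/(√(-57) + 61) = -2 - 1/(I*√57 + 61) = -2 - 1/(61 + I*√57) ≈ -2.0161 + 0.0019984*I)
-2*(d(5, x) + 0*(-5)) + V = -2*((-12 - 3*5) + 0*(-5)) + (-2*√57 + 123*I)/(√57 - 61*I) = -2*((-12 - 15) + 0) + (-2*√57 + 123*I)/(√57 - 61*I) = -2*(-27 + 0) + (-2*√57 + 123*I)/(√57 - 61*I) = -2*(-27) + (-2*√57 + 123*I)/(√57 - 61*I) = 54 + (-2*√57 + 123*I)/(√57 - 61*I)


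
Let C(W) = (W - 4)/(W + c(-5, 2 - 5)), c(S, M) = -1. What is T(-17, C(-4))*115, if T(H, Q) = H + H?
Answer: -3910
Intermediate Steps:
C(W) = (-4 + W)/(-1 + W) (C(W) = (W - 4)/(W - 1) = (-4 + W)/(-1 + W))
T(H, Q) = 2*H
T(-17, C(-4))*115 = (2*(-17))*115 = -34*115 = -3910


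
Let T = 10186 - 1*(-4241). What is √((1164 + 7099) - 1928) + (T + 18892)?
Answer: 33319 + √6335 ≈ 33399.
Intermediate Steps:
T = 14427 (T = 10186 + 4241 = 14427)
√((1164 + 7099) - 1928) + (T + 18892) = √((1164 + 7099) - 1928) + (14427 + 18892) = √(8263 - 1928) + 33319 = √6335 + 33319 = 33319 + √6335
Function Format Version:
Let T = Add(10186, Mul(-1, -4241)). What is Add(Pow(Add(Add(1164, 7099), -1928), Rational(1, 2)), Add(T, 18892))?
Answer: Add(33319, Pow(6335, Rational(1, 2))) ≈ 33399.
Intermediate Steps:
T = 14427 (T = Add(10186, 4241) = 14427)
Add(Pow(Add(Add(1164, 7099), -1928), Rational(1, 2)), Add(T, 18892)) = Add(Pow(Add(Add(1164, 7099), -1928), Rational(1, 2)), Add(14427, 18892)) = Add(Pow(Add(8263, -1928), Rational(1, 2)), 33319) = Add(Pow(6335, Rational(1, 2)), 33319) = Add(33319, Pow(6335, Rational(1, 2)))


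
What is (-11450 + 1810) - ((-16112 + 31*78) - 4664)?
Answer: 8718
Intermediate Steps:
(-11450 + 1810) - ((-16112 + 31*78) - 4664) = -9640 - ((-16112 + 2418) - 4664) = -9640 - (-13694 - 4664) = -9640 - 1*(-18358) = -9640 + 18358 = 8718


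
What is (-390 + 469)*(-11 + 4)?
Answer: -553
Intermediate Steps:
(-390 + 469)*(-11 + 4) = 79*(-7) = -553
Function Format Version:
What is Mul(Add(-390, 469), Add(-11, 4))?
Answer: -553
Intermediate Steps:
Mul(Add(-390, 469), Add(-11, 4)) = Mul(79, -7) = -553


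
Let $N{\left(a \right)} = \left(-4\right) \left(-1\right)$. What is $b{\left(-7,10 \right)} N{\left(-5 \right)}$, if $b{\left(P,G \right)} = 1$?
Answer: $4$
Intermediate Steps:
$N{\left(a \right)} = 4$
$b{\left(-7,10 \right)} N{\left(-5 \right)} = 1 \cdot 4 = 4$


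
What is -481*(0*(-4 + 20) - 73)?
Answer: 35113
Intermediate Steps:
-481*(0*(-4 + 20) - 73) = -481*(0*16 - 73) = -481*(0 - 73) = -481*(-73) = 35113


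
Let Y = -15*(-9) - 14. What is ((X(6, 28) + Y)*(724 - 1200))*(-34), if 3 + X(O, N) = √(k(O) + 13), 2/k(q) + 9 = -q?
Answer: 1909712 + 16184*√2895/15 ≈ 1.9678e+6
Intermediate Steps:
k(q) = 2/(-9 - q)
X(O, N) = -3 + √(13 - 2/(9 + O)) (X(O, N) = -3 + √(-2/(9 + O) + 13) = -3 + √(13 - 2/(9 + O)))
Y = 121 (Y = 135 - 14 = 121)
((X(6, 28) + Y)*(724 - 1200))*(-34) = (((-3 + √((115 + 13*6)/(9 + 6))) + 121)*(724 - 1200))*(-34) = (((-3 + √((115 + 78)/15)) + 121)*(-476))*(-34) = (((-3 + √((1/15)*193)) + 121)*(-476))*(-34) = (((-3 + √(193/15)) + 121)*(-476))*(-34) = (((-3 + √2895/15) + 121)*(-476))*(-34) = ((118 + √2895/15)*(-476))*(-34) = (-56168 - 476*√2895/15)*(-34) = 1909712 + 16184*√2895/15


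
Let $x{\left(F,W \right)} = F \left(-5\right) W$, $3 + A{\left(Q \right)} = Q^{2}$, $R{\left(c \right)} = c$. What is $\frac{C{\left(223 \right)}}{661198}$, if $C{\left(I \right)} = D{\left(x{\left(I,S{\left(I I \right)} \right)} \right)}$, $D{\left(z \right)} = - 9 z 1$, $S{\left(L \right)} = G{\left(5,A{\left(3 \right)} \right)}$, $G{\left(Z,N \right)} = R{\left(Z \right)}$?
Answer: $\frac{50175}{661198} \approx 0.075885$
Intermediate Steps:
$A{\left(Q \right)} = -3 + Q^{2}$
$G{\left(Z,N \right)} = Z$
$S{\left(L \right)} = 5$
$x{\left(F,W \right)} = - 5 F W$
$D{\left(z \right)} = - 9 z$
$C{\left(I \right)} = 225 I$ ($C{\left(I \right)} = - 9 \left(\left(-5\right) I 5\right) = - 9 \left(- 25 I\right) = 225 I$)
$\frac{C{\left(223 \right)}}{661198} = \frac{225 \cdot 223}{661198} = 50175 \cdot \frac{1}{661198} = \frac{50175}{661198}$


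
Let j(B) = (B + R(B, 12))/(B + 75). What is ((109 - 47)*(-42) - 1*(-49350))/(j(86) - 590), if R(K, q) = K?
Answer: -1254351/15803 ≈ -79.374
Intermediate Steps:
j(B) = 2*B/(75 + B) (j(B) = (B + B)/(B + 75) = (2*B)/(75 + B) = 2*B/(75 + B))
((109 - 47)*(-42) - 1*(-49350))/(j(86) - 590) = ((109 - 47)*(-42) - 1*(-49350))/(2*86/(75 + 86) - 590) = (62*(-42) + 49350)/(2*86/161 - 590) = (-2604 + 49350)/(2*86*(1/161) - 590) = 46746/(172/161 - 590) = 46746/(-94818/161) = 46746*(-161/94818) = -1254351/15803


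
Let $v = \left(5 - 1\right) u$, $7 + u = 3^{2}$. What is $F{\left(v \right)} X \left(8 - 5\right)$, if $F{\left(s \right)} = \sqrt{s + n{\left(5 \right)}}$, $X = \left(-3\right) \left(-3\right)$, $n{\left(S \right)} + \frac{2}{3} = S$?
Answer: $9 \sqrt{111} \approx 94.821$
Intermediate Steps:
$u = 2$ ($u = -7 + 3^{2} = -7 + 9 = 2$)
$n{\left(S \right)} = - \frac{2}{3} + S$
$X = 9$
$v = 8$ ($v = \left(5 - 1\right) 2 = 4 \cdot 2 = 8$)
$F{\left(s \right)} = \sqrt{\frac{13}{3} + s}$ ($F{\left(s \right)} = \sqrt{s + \left(- \frac{2}{3} + 5\right)} = \sqrt{s + \frac{13}{3}} = \sqrt{\frac{13}{3} + s}$)
$F{\left(v \right)} X \left(8 - 5\right) = \frac{\sqrt{39 + 9 \cdot 8}}{3} \cdot 9 \left(8 - 5\right) = \frac{\sqrt{39 + 72}}{3} \cdot 9 \left(8 - 5\right) = \frac{\sqrt{111}}{3} \cdot 9 \cdot 3 = 3 \sqrt{111} \cdot 3 = 9 \sqrt{111}$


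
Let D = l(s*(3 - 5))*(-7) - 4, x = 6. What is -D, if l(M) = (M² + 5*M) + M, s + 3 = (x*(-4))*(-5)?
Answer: 373468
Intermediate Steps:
s = 117 (s = -3 + (6*(-4))*(-5) = -3 - 24*(-5) = -3 + 120 = 117)
l(M) = M² + 6*M
D = -373468 (D = ((117*(3 - 5))*(6 + 117*(3 - 5)))*(-7) - 4 = ((117*(-2))*(6 + 117*(-2)))*(-7) - 4 = -234*(6 - 234)*(-7) - 4 = -234*(-228)*(-7) - 4 = 53352*(-7) - 4 = -373464 - 4 = -373468)
-D = -1*(-373468) = 373468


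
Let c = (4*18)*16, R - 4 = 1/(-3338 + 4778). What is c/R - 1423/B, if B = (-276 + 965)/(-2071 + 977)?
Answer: 10111474202/3969329 ≈ 2547.4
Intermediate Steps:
R = 5761/1440 (R = 4 + 1/(-3338 + 4778) = 4 + 1/1440 = 5761/1440 ≈ 4.0007)
c = 1152 (c = 72*16 = 1152)
B = -689/1094 (B = 689/(-1094) = 689*(-1/1094) = -689/1094 ≈ -0.62980)
c/R - 1423/B = 1152/(5761/1440) - 1423/(-689/1094) = 1152*(1440/5761) - 1423*(-1094/689) = 1658880/5761 + 1556762/689 = 10111474202/3969329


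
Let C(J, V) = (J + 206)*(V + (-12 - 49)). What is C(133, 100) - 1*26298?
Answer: -13077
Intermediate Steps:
C(J, V) = (-61 + V)*(206 + J) (C(J, V) = (206 + J)*(V - 61) = (206 + J)*(-61 + V) = (-61 + V)*(206 + J))
C(133, 100) - 1*26298 = (-12566 - 61*133 + 206*100 + 133*100) - 1*26298 = (-12566 - 8113 + 20600 + 13300) - 26298 = 13221 - 26298 = -13077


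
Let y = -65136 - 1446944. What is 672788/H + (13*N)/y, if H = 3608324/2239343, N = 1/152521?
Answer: 86864690788198414144227/208041486759608080 ≈ 4.1754e+5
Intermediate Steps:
N = 1/152521 ≈ 6.5565e-6
y = -1512080
H = 3608324/2239343 (H = 3608324*(1/2239343) = 3608324/2239343 ≈ 1.6113)
672788/H + (13*N)/y = 672788/(3608324/2239343) + (13*(1/152521))/(-1512080) = 672788*(2239343/3608324) + (13/152521)*(-1/1512080) = 376650774571/902081 - 13/230623953680 = 86864690788198414144227/208041486759608080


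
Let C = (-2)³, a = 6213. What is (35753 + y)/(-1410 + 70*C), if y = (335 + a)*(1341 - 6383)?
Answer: 32979263/1970 ≈ 16741.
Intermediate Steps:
C = -8
y = -33015016 (y = (335 + 6213)*(1341 - 6383) = 6548*(-5042) = -33015016)
(35753 + y)/(-1410 + 70*C) = (35753 - 33015016)/(-1410 + 70*(-8)) = -32979263/(-1410 - 560) = -32979263/(-1970) = -32979263*(-1/1970) = 32979263/1970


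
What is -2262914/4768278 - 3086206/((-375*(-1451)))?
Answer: -2657866042253/432423211125 ≈ -6.1464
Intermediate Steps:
-2262914/4768278 - 3086206/((-375*(-1451))) = -2262914*1/4768278 - 3086206/544125 = -1131457/2384139 - 3086206*1/544125 = -1131457/2384139 - 3086206/544125 = -2657866042253/432423211125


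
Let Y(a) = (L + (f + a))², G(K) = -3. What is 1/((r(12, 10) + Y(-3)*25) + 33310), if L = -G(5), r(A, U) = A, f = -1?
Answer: 1/33347 ≈ 2.9988e-5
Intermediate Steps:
L = 3 (L = -1*(-3) = 3)
Y(a) = (2 + a)² (Y(a) = (3 + (-1 + a))² = (2 + a)²)
1/((r(12, 10) + Y(-3)*25) + 33310) = 1/((12 + (2 - 3)²*25) + 33310) = 1/((12 + (-1)²*25) + 33310) = 1/((12 + 1*25) + 33310) = 1/((12 + 25) + 33310) = 1/(37 + 33310) = 1/33347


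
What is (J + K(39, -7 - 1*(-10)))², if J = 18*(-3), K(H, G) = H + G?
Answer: 144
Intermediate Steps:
K(H, G) = G + H
J = -54
(J + K(39, -7 - 1*(-10)))² = (-54 + ((-7 - 1*(-10)) + 39))² = (-54 + ((-7 + 10) + 39))² = (-54 + (3 + 39))² = (-54 + 42)² = (-12)² = 144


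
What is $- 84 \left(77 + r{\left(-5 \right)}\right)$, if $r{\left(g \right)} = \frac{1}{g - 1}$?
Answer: $-6454$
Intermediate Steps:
$r{\left(g \right)} = \frac{1}{-1 + g}$
$- 84 \left(77 + r{\left(-5 \right)}\right) = - 84 \left(77 + \frac{1}{-1 - 5}\right) = - 84 \left(77 + \frac{1}{-6}\right) = - 84 \left(77 - \frac{1}{6}\right) = \left(-84\right) \frac{461}{6} = -6454$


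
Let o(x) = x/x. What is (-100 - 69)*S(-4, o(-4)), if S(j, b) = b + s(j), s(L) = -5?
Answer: 676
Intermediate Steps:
o(x) = 1
S(j, b) = -5 + b (S(j, b) = b - 5 = -5 + b)
(-100 - 69)*S(-4, o(-4)) = (-100 - 69)*(-5 + 1) = -169*(-4) = 676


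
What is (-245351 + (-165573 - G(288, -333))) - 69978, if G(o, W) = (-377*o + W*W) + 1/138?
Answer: -66683671/138 ≈ -4.8322e+5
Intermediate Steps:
G(o, W) = 1/138 + W**2 - 377*o (G(o, W) = (-377*o + W**2) + 1/138 = (W**2 - 377*o) + 1/138 = 1/138 + W**2 - 377*o)
(-245351 + (-165573 - G(288, -333))) - 69978 = (-245351 + (-165573 - (1/138 + (-333)**2 - 377*288))) - 69978 = (-245351 + (-165573 - (1/138 + 110889 - 108576))) - 69978 = (-245351 + (-165573 - 1*319195/138)) - 69978 = (-245351 + (-165573 - 319195/138)) - 69978 = (-245351 - 23168269/138) - 69978 = -57026707/138 - 69978 = -66683671/138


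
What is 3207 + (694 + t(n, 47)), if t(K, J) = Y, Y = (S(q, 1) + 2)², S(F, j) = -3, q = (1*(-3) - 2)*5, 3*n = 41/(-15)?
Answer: 3902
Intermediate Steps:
n = -41/45 (n = (41/(-15))/3 = (41*(-1/15))/3 = (⅓)*(-41/15) = -41/45 ≈ -0.91111)
q = -25 (q = (-3 - 2)*5 = -5*5 = -25)
Y = 1 (Y = (-3 + 2)² = (-1)² = 1)
t(K, J) = 1
3207 + (694 + t(n, 47)) = 3207 + (694 + 1) = 3207 + 695 = 3902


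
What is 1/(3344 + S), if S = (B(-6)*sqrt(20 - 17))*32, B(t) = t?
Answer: 209/691984 + 3*sqrt(3)/172996 ≈ 0.00033207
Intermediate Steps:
S = -192*sqrt(3) (S = -6*sqrt(20 - 17)*32 = -6*sqrt(3)*32 = -192*sqrt(3) ≈ -332.55)
1/(3344 + S) = 1/(3344 - 192*sqrt(3))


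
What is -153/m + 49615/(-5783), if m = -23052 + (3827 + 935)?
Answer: -906573551/105771070 ≈ -8.5711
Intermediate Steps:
m = -18290 (m = -23052 + 4762 = -18290)
-153/m + 49615/(-5783) = -153/(-18290) + 49615/(-5783) = -153*(-1/18290) + 49615*(-1/5783) = 153/18290 - 49615/5783 = -906573551/105771070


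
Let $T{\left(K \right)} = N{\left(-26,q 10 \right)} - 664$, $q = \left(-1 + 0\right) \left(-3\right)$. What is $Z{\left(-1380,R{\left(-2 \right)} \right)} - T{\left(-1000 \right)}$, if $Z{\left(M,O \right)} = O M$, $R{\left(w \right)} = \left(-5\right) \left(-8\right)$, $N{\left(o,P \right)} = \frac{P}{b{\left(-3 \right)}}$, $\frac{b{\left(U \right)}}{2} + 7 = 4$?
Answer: $-54531$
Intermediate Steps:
$q = 3$ ($q = \left(-1\right) \left(-3\right) = 3$)
$b{\left(U \right)} = -6$ ($b{\left(U \right)} = -14 + 2 \cdot 4 = -14 + 8 = -6$)
$N{\left(o,P \right)} = - \frac{P}{6}$ ($N{\left(o,P \right)} = \frac{P}{-6} = P \left(- \frac{1}{6}\right) = - \frac{P}{6}$)
$R{\left(w \right)} = 40$
$Z{\left(M,O \right)} = M O$
$T{\left(K \right)} = -669$ ($T{\left(K \right)} = - \frac{3 \cdot 10}{6} - 664 = \left(- \frac{1}{6}\right) 30 - 664 = -5 - 664 = -669$)
$Z{\left(-1380,R{\left(-2 \right)} \right)} - T{\left(-1000 \right)} = \left(-1380\right) 40 - -669 = -55200 + 669 = -54531$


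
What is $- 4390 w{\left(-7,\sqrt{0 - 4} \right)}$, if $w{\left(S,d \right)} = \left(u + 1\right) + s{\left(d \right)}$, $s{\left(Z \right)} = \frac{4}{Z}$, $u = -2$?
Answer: $4390 + 8780 i \approx 4390.0 + 8780.0 i$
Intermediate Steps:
$w{\left(S,d \right)} = -1 + \frac{4}{d}$ ($w{\left(S,d \right)} = \left(-2 + 1\right) + \frac{4}{d} = -1 + \frac{4}{d}$)
$- 4390 w{\left(-7,\sqrt{0 - 4} \right)} = - 4390 \frac{4 - \sqrt{0 - 4}}{\sqrt{0 - 4}} = - 4390 \frac{4 - \sqrt{-4}}{\sqrt{-4}} = - 4390 \frac{4 - 2 i}{2 i} = - 4390 - \frac{i}{2} \left(4 - 2 i\right) = - 4390 \left(- \frac{i \left(4 - 2 i\right)}{2}\right) = 2195 i \left(4 - 2 i\right)$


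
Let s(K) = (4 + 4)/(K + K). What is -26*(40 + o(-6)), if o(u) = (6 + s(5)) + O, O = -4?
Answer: -5564/5 ≈ -1112.8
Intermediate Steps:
s(K) = 4/K (s(K) = 8/((2*K)) = 8*(1/(2*K)) = 4/K)
o(u) = 14/5 (o(u) = (6 + 4/5) - 4 = (6 + 4*(⅕)) - 4 = (6 + ⅘) - 4 = 34/5 - 4 = 14/5)
-26*(40 + o(-6)) = -26*(40 + 14/5) = -26*214/5 = -5564/5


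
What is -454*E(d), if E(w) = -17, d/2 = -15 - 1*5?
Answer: 7718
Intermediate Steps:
d = -40 (d = 2*(-15 - 1*5) = 2*(-15 - 5) = 2*(-20) = -40)
-454*E(d) = -454*(-17) = 7718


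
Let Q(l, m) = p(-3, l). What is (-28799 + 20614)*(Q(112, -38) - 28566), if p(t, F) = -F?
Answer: 234729430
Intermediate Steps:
Q(l, m) = -l
(-28799 + 20614)*(Q(112, -38) - 28566) = (-28799 + 20614)*(-1*112 - 28566) = -8185*(-112 - 28566) = -8185*(-28678) = 234729430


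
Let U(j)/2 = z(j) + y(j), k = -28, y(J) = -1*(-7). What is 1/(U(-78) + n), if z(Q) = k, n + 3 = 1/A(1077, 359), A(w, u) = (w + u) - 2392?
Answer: -956/43021 ≈ -0.022222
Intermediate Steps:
A(w, u) = -2392 + u + w (A(w, u) = (u + w) - 2392 = -2392 + u + w)
y(J) = 7
n = -2869/956 (n = -3 + 1/(-2392 + 359 + 1077) = -3 + 1/(-956) = -3 - 1/956 = -2869/956 ≈ -3.0010)
z(Q) = -28
U(j) = -42 (U(j) = 2*(-28 + 7) = 2*(-21) = -42)
1/(U(-78) + n) = 1/(-42 - 2869/956) = 1/(-43021/956) = -956/43021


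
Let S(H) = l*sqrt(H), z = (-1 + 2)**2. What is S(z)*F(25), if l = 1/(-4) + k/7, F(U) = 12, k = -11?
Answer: -153/7 ≈ -21.857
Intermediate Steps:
l = -51/28 (l = 1/(-4) - 11/7 = 1*(-1/4) - 11*1/7 = -1/4 - 11/7 = -51/28 ≈ -1.8214)
z = 1 (z = 1**2 = 1)
S(H) = -51*sqrt(H)/28
S(z)*F(25) = -51*sqrt(1)/28*12 = -51/28*1*12 = -51/28*12 = -153/7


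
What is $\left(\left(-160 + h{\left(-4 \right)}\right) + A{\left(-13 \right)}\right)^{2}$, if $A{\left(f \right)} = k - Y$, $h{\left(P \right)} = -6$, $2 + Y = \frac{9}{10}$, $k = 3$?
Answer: $\frac{2621161}{100} \approx 26212.0$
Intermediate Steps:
$Y = - \frac{11}{10}$ ($Y = -2 + \frac{9}{10} = - \frac{11}{10} \approx -1.1$)
$A{\left(f \right)} = \frac{41}{10}$ ($A{\left(f \right)} = 3 - - \frac{11}{10} = 3 + \frac{11}{10} = \frac{41}{10}$)
$\left(\left(-160 + h{\left(-4 \right)}\right) + A{\left(-13 \right)}\right)^{2} = \left(\left(-160 - 6\right) + \frac{41}{10}\right)^{2} = \left(-166 + \frac{41}{10}\right)^{2} = \left(- \frac{1619}{10}\right)^{2} = \frac{2621161}{100}$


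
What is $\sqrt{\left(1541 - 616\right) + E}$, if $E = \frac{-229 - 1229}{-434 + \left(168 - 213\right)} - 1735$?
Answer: $\frac{18 i \sqrt{571447}}{479} \approx 28.407 i$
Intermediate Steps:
$E = - \frac{829607}{479}$ ($E = - \frac{1458}{-434 + \left(168 - 213\right)} - 1735 = - \frac{1458}{-434 - 45} - 1735 = - \frac{1458}{-479} - 1735 = \left(-1458\right) \left(- \frac{1}{479}\right) - 1735 = \frac{1458}{479} - 1735 = - \frac{829607}{479} \approx -1732.0$)
$\sqrt{\left(1541 - 616\right) + E} = \sqrt{\left(1541 - 616\right) - \frac{829607}{479}} = \sqrt{925 - \frac{829607}{479}} = \sqrt{- \frac{386532}{479}} = \frac{18 i \sqrt{571447}}{479}$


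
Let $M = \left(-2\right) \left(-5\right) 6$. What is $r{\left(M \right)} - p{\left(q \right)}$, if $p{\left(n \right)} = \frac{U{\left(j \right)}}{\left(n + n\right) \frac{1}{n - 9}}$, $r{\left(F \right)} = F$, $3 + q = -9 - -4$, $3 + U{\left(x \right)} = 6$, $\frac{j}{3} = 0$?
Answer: $\frac{909}{16} \approx 56.813$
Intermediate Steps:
$j = 0$ ($j = 3 \cdot 0 = 0$)
$U{\left(x \right)} = 3$ ($U{\left(x \right)} = -3 + 6 = 3$)
$q = -8$ ($q = -3 - 5 = -8$)
$M = 60$ ($M = 10 \cdot 6 = 60$)
$p{\left(n \right)} = \frac{3 \left(-9 + n\right)}{2 n}$ ($p{\left(n \right)} = \frac{3}{\left(n + n\right) \frac{1}{n - 9}} = \frac{3}{2 n \frac{1}{-9 + n}} = 3 \frac{-9 + n}{2 n} = \frac{3 \left(-9 + n\right)}{2 n}$)
$r{\left(M \right)} - p{\left(q \right)} = 60 - \frac{3 \left(-9 - 8\right)}{2 \left(-8\right)} = 60 - \frac{3}{2} \left(- \frac{1}{8}\right) \left(-17\right) = 60 - \frac{51}{16} = \frac{909}{16}$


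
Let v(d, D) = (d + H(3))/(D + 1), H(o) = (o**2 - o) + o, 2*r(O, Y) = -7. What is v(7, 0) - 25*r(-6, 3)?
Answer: 207/2 ≈ 103.50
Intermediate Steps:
r(O, Y) = -7/2 (r(O, Y) = (1/2)*(-7) = -7/2)
H(o) = o**2
v(d, D) = (9 + d)/(1 + D) (v(d, D) = (d + 3**2)/(D + 1) = (d + 9)/(1 + D) = (9 + d)/(1 + D))
v(7, 0) - 25*r(-6, 3) = (9 + 7)/(1 + 0) - 25*(-7/2) = 16/1 + 175/2 = 1*16 + 175/2 = 16 + 175/2 = 207/2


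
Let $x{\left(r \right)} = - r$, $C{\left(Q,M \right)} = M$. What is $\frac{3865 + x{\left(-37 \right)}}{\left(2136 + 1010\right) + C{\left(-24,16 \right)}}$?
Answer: $\frac{1951}{1581} \approx 1.234$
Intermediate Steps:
$\frac{3865 + x{\left(-37 \right)}}{\left(2136 + 1010\right) + C{\left(-24,16 \right)}} = \frac{3865 - -37}{\left(2136 + 1010\right) + 16} = \frac{3865 + 37}{3146 + 16} = \frac{3902}{3162} = 3902 \cdot \frac{1}{3162} = \frac{1951}{1581}$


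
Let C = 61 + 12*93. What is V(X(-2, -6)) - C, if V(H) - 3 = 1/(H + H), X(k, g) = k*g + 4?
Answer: -37567/32 ≈ -1174.0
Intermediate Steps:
X(k, g) = 4 + g*k (X(k, g) = g*k + 4 = 4 + g*k)
V(H) = 3 + 1/(2*H) (V(H) = 3 + 1/(H + H) = 3 + 1/(2*H))
C = 1177 (C = 61 + 1116 = 1177)
V(X(-2, -6)) - C = (3 + 1/(2*(4 - 6*(-2)))) - 1*1177 = (3 + 1/(2*(4 + 12))) - 1177 = (3 + (½)/16) - 1177 = (3 + (½)*(1/16)) - 1177 = (3 + 1/32) - 1177 = 97/32 - 1177 = -37567/32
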